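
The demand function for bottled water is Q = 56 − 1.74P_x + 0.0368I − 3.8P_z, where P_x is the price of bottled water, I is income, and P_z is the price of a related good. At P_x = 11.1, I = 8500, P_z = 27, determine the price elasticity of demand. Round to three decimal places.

At the given point, Q = 56 − 1.74(11.1) + 0.0368(8500) − 3.8(27) = 56 − 19.314 + 312.8 − 102.6 = 246.886.
∂Q/∂P_x = −1.74, so E_p = (−1.74)·(11.1/246.886) ≈ -0.078.
|E_p| < 1: demand is inelastic.

-0.078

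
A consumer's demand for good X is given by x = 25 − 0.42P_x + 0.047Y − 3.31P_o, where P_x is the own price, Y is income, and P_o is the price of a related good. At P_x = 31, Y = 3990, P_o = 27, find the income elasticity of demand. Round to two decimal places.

1.70

Substituting, x = 25 − 0.42(31) + 0.047(3990) − 3.31(27) = 25 − 13.02 + 187.53 − 89.37 = 110.14.
∂x/∂Y = +0.047, so E_I = 0.047·(3990/110.14) ≈ 1.70.
E_I > 1: normal good (luxury).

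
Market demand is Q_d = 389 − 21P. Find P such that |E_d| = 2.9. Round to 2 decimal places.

Set −bP/(a − bP) = −2.9 ⇒ bP = 2.9(a − bP) ⇒ bP(1+2.9) = 2.9·a.
P = 2.9·389/(21·3.9) ≈ 13.77.

13.77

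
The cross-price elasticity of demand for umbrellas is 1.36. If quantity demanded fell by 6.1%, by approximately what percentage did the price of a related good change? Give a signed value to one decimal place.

-4.5

%ΔQ ≈ E × %ΔP_y ⇒ %ΔP_y = %ΔQ / E = (-6.1%)/(1.36) ≈ -4.5%.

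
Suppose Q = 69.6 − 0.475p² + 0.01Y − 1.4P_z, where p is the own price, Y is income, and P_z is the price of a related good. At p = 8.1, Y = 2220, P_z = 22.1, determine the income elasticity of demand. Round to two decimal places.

0.75

At the given point, Q = 69.6 − 0.475(8.1)² + 0.01(2220) − 1.4(22.1) = 69.6 − 31.1648 + 22.2 − 30.94 = 29.6953.
∂Q/∂Y = +0.01, so E_I = 0.01·(2220/29.6953) ≈ 0.75.
E_I ∈ (0,1): normal good (necessity).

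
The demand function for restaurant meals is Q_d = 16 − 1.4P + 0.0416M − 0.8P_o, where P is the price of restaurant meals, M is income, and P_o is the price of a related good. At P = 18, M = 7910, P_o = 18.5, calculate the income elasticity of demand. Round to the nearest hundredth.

Substituting, Q_d = 16 − 1.4(18) + 0.0416(7910) − 0.8(18.5) = 16 − 25.2 + 329.056 − 14.8 = 305.056.
∂Q_d/∂M = +0.0416, so E_I = 0.0416·(7910/305.056) ≈ 1.08.
E_I > 1: normal good (luxury).

1.08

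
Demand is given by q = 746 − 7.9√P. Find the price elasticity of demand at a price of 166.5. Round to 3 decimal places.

-0.079

At P = 166.5, q = 644.0624.
dq/dP = −7.9/(2√P) = −7.9/(2·12.9035).
Point elasticity E = (dq/dP)·(P/q) = -0.3061 × 166.5/644.0624 ≈ -0.079.
|E| < 1, so demand is inelastic at this price.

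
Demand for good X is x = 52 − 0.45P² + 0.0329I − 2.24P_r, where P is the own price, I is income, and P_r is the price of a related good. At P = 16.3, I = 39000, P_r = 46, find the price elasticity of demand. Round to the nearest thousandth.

-0.215

x = 52 − 0.45(16.3)² + 0.0329(39000) − 2.24(46) = 52 − 119.5605 + 1283.1 − 103.04 = 1112.4995.
∂x/∂P = −2·0.45·P = -14.67, so E_p = -14.67·(16.3/1112.4995) ≈ -0.215.
|E_p| < 1: demand is inelastic.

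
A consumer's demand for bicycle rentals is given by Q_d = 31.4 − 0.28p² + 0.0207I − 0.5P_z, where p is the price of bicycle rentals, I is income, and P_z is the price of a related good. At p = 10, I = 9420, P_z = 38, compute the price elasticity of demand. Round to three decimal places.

-0.312

Substituting, Q_d = 31.4 − 0.28(10)² + 0.0207(9420) − 0.5(38) = 31.4 − 28 + 194.994 − 19 = 179.394.
∂Q_d/∂p = −2·0.28·p = -5.6, so E_p = -5.6·(10/179.394) ≈ -0.312.
|E_p| < 1: demand is inelastic.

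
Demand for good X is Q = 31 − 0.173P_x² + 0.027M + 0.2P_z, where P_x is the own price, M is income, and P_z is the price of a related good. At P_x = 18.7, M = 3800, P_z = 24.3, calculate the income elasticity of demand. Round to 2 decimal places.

1.32

Evaluating quantity at (P_x, M, P_z) gives Q = 31 − 0.173(18.7)² + 0.027(3800) + 0.2(24.3) = 31 − 60.4964 + 102.6 + 4.86 = 77.9636.
∂Q/∂M = +0.027, so E_I = 0.027·(3800/77.9636) ≈ 1.32.
E_I > 1: normal good (luxury).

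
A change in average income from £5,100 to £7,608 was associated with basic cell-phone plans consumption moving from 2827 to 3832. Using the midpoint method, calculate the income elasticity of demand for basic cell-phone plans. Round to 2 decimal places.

%ΔQ = (3832 − 2827)/[(2827+3832)/2] = 1005/3329.5 ≈ 0.3018.
%ΔY = (7,608 − 5,100)/[(5,100+7,608)/2] = 2508/6354 ≈ 0.3947.
E_I = %ΔQ/%ΔY ≈ 0.76.
E_I ∈ (0,1): normal good (necessity).

0.76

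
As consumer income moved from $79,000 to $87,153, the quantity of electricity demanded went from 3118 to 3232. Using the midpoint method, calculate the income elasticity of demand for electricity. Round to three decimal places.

0.366

%ΔQ = (3232 − 3118)/[(3118+3232)/2] = 114/3175 ≈ 0.0359.
%ΔY = (87,153 − 79,000)/[(79,000+87,153)/2] = 8153/83076.5 ≈ 0.0981.
E_I = %ΔQ/%ΔY ≈ 0.366.
E_I ∈ (0,1): normal good (necessity).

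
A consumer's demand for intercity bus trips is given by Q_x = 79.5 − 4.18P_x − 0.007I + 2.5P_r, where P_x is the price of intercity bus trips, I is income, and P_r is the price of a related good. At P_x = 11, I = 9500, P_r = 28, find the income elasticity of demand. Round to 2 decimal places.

-1.80

Substituting, Q_x = 79.5 − 4.18(11) − 0.007(9500) + 2.5(28) = 79.5 − 45.98 − 66.5 + 70 = 37.02.
∂Q_x/∂I = −0.007, so E_I = -0.007·(9500/37.02) ≈ -1.80.
E_I < 0: inferior good.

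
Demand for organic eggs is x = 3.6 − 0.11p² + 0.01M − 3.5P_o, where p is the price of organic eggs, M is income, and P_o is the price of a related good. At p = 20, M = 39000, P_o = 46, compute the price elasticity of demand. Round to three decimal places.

-0.467

First evaluate x: 3.6 − 0.11(20)² + 0.01(39000) − 3.5(46) = 3.6 − 44 + 390 − 161 = 188.6.
∂x/∂p = −2·0.11·p = -4.4, so E_p = -4.4·(20/188.6) ≈ -0.467.
|E_p| < 1: demand is inelastic.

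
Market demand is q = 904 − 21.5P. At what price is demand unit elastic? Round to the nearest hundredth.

21.02

For linear demand q = a − bP, E = −bP/(a − bP). |E| = 1 ⇒ bP = a − bP ⇒ P = a/(2b).
P = 904/(2·21.5) ≈ 21.02.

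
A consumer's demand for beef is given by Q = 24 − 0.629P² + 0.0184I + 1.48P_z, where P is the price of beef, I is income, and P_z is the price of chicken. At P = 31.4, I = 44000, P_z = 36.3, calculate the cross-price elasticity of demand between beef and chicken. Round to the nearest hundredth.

0.20

Evaluating quantity at (P, I, P_z) gives Q = 24 − 0.629(31.4)² + 0.0184(44000) + 1.48(36.3) = 24 − 620.1688 + 809.6 + 53.724 = 267.1552.
∂Q/∂P_z = +1.48, so E_xy = 1.48·(36.3/267.1552) ≈ 0.20.
E_xy > 0: the goods are substitutes.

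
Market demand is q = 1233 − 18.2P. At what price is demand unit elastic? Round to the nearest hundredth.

For linear demand q = a − bP, E = −bP/(a − bP). |E| = 1 ⇒ bP = a − bP ⇒ P = a/(2b).
P = 1233/(2·18.2) ≈ 33.87.

33.87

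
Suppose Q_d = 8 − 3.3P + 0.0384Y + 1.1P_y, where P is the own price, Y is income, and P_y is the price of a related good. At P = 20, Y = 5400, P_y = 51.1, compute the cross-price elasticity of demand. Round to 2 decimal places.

0.27

First evaluate Q_d: 8 − 3.3(20) + 0.0384(5400) + 1.1(51.1) = 8 − 66 + 207.36 + 56.21 = 205.57.
∂Q_d/∂P_y = +1.1, so E_xy = 1.1·(51.1/205.57) ≈ 0.27.
E_xy > 0: the goods are substitutes.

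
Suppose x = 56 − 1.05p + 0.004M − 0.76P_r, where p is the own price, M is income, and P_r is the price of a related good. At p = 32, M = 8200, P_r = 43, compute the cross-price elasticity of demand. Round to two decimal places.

x = 56 − 1.05(32) + 0.004(8200) − 0.76(43) = 56 − 33.6 + 32.8 − 32.68 = 22.52.
∂x/∂P_r = −0.76, so E_xy = -0.76·(43/22.52) ≈ -1.45.
E_xy < 0: the goods are complements.

-1.45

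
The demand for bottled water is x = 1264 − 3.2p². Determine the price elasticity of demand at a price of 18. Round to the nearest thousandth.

-9.127

At p = 18, x = 227.2.
dx/dp = −2·3.2·p = −115.2.
Point elasticity E = (dx/dp)·(p/x) = -115.2 × 18/227.2 ≈ -9.127.
|E| > 1, so demand is elastic at this price.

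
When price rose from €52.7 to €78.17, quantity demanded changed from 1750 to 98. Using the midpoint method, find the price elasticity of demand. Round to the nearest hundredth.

%Δq = (98 − 1750)/[(1750 + 98)/2] = -1652/924 ≈ -1.7879.
%ΔP = (78.17 − 52.7)/[(52.7 + 78.17)/2] = 25.47/65.435 ≈ 0.3892.
Arc elasticity E = %Δq/%ΔP ≈ -1.7879/0.3892 ≈ -4.59.
|E| > 1: demand is elastic over this range.

-4.59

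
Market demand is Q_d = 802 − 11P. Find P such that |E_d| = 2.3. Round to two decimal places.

Set −bP/(a − bP) = −2.3 ⇒ bP = 2.3(a − bP) ⇒ bP(1+2.3) = 2.3·a.
P = 2.3·802/(11·3.3) ≈ 50.82.

50.82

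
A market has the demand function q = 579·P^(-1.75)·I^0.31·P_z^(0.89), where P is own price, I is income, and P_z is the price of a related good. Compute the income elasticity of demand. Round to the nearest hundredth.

For a Cobb–Douglas (constant-elasticity) form q = A·I^α·…, the elasticity with respect to I equals the exponent α at every point.
Here the exponent on I is 0.31, so the income elasticity of demand is 0.31.

0.31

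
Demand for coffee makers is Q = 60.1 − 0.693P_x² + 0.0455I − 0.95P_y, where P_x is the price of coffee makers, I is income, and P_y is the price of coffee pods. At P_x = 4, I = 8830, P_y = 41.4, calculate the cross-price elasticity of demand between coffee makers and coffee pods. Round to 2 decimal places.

First evaluate Q: 60.1 − 0.693(4)² + 0.0455(8830) − 0.95(41.4) = 60.1 − 11.088 + 401.765 − 39.33 = 411.447.
∂Q/∂P_y = −0.95, so E_xy = -0.95·(41.4/411.447) ≈ -0.10.
E_xy < 0: the goods are complements.

-0.10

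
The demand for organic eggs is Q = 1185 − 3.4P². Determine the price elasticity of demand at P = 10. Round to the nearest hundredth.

-0.80

At P = 10, Q = 845.
dQ/dP = −2·3.4·P = −68.
Point elasticity E = (dQ/dP)·(P/Q) = -68 × 10/845 ≈ -0.80.
|E| < 1, so demand is inelastic at this price.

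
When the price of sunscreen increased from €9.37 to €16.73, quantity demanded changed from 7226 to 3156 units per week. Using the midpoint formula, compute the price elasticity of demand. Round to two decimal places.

-1.39

%ΔQ = (3156 − 7226)/[(7226 + 3156)/2] = -4070/5191 ≈ -0.7840.
%ΔP = (16.73 − 9.37)/[(9.37 + 16.73)/2] = 7.36/13.05 ≈ 0.5640.
Arc elasticity E = %ΔQ/%ΔP ≈ -0.7840/0.5640 ≈ -1.39.
|E| > 1: demand is elastic over this range.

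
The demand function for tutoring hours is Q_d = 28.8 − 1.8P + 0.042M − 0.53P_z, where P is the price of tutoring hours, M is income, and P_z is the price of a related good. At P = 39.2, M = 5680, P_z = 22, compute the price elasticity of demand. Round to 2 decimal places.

Evaluating quantity at (P, M, P_z) gives Q_d = 28.8 − 1.8(39.2) + 0.042(5680) − 0.53(22) = 28.8 − 70.56 + 238.56 − 11.66 = 185.14.
∂Q_d/∂P = −1.8, so E_p = (−1.8)·(39.2/185.14) ≈ -0.38.
|E_p| < 1: demand is inelastic.

-0.38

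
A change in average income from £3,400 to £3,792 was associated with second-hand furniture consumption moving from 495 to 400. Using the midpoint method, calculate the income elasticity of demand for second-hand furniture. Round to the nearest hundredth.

-1.95

%ΔQ = (400 − 495)/[(495+400)/2] = -95/447.5 ≈ -0.2123.
%ΔI = (3,792 − 3,400)/[(3,400+3,792)/2] = 392/3596 ≈ 0.1090.
E_I = %ΔQ/%ΔI ≈ -1.95.
E_I < 0: inferior good.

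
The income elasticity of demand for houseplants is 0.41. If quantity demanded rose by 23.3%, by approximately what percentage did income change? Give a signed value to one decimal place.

56.8

%ΔQ ≈ E × %ΔI ⇒ %ΔI = %ΔQ / E = (23.3%)/(0.41) ≈ 56.8%.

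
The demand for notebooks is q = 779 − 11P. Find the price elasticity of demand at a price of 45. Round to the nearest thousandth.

At P = 45, q = 284.
dq/dP = −11.
Point elasticity E = (dq/dP)·(P/q) = -11 × 45/284 ≈ -1.743.
|E| > 1, so demand is elastic at this price.

-1.743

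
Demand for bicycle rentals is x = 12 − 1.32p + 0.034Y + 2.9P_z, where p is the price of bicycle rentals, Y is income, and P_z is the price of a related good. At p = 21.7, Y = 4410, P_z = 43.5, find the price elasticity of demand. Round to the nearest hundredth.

-0.11

First evaluate x: 12 − 1.32(21.7) + 0.034(4410) + 2.9(43.5) = 12 − 28.644 + 149.94 + 126.15 = 259.446.
∂x/∂p = −1.32, so E_p = (−1.32)·(21.7/259.446) ≈ -0.11.
|E_p| < 1: demand is inelastic.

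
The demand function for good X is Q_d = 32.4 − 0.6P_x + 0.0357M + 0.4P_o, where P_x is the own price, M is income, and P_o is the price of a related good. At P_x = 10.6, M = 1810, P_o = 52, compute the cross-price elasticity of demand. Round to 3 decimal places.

0.187

At the given point, Q_d = 32.4 − 0.6(10.6) + 0.0357(1810) + 0.4(52) = 32.4 − 6.36 + 64.617 + 20.8 = 111.457.
∂Q_d/∂P_o = +0.4, so E_xy = 0.4·(52/111.457) ≈ 0.187.
E_xy > 0: the goods are substitutes.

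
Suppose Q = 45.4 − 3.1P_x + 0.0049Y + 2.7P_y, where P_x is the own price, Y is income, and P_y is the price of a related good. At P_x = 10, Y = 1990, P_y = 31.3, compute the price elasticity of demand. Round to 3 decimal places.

Q = 45.4 − 3.1(10) + 0.0049(1990) + 2.7(31.3) = 45.4 − 31 + 9.751 + 84.51 = 108.661.
∂Q/∂P_x = −3.1, so E_p = (−3.1)·(10/108.661) ≈ -0.285.
|E_p| < 1: demand is inelastic.

-0.285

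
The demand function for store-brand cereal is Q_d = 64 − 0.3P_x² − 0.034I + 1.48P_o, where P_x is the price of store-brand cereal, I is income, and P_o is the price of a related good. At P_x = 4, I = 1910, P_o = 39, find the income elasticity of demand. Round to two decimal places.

-1.25

Evaluating quantity at (P_x, I, P_o) gives Q_d = 64 − 0.3(4)² − 0.034(1910) + 1.48(39) = 64 − 4.8 − 64.94 + 57.72 = 51.98.
∂Q_d/∂I = −0.034, so E_I = -0.034·(1910/51.98) ≈ -1.25.
E_I < 0: inferior good.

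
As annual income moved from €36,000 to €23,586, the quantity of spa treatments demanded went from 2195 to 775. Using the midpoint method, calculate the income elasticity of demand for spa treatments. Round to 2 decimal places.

%ΔQ = (775 − 2195)/[(2195+775)/2] = -1420/1485 ≈ -0.9562.
%ΔM = (23,586 − 36,000)/[(36,000+23,586)/2] = -12414/29793 ≈ -0.4167.
E_I = %ΔQ/%ΔM ≈ 2.29.
E_I > 1: normal good (luxury).

2.29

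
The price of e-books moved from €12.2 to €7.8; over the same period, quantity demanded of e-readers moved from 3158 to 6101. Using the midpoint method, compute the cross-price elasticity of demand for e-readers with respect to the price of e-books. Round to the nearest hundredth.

%ΔQ_x = (6101 − 3158)/[(3158+6101)/2] = 2943/4629.5 ≈ 0.6357.
%ΔP_y = (7.8 − 12.2)/[(12.2+7.8)/2] ≈ -0.4400.
E_xy = 0.6357/-0.4400 ≈ -1.44.
E_xy < 0, so e-readers and e-books are complements.

-1.44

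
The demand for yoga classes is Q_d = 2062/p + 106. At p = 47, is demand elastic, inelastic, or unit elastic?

inelastic

At p = 47, Q_d = 149.8723.
dQ_d/dp = −2062/p² = −0.9335.
Point elasticity E = (dQ_d/dp)·(p/Q_d) = -0.9335 × 47/149.8723 ≈ -0.293.
|E| ≈ 0.293 < 1, so demand is inelastic.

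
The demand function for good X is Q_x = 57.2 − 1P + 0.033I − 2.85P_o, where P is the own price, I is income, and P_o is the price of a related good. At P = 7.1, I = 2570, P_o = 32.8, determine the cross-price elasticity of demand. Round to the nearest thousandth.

First evaluate Q_x: 57.2 − 1(7.1) + 0.033(2570) − 2.85(32.8) = 57.2 − 7.1 + 84.81 − 93.48 = 41.43.
∂Q_x/∂P_o = −2.85, so E_xy = -2.85·(32.8/41.43) ≈ -2.256.
E_xy < 0: the goods are complements.

-2.256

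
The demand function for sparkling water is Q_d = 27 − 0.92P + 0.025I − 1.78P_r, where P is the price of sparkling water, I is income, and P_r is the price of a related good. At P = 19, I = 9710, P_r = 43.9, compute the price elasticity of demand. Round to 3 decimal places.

-0.100

Q_d = 27 − 0.92(19) + 0.025(9710) − 1.78(43.9) = 27 − 17.48 + 242.75 − 78.142 = 174.128.
∂Q_d/∂P = −0.92, so E_p = (−0.92)·(19/174.128) ≈ -0.100.
|E_p| < 1: demand is inelastic.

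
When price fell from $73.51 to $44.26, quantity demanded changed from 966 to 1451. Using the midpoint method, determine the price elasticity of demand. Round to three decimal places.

%Δq = (1451 − 966)/[(966 + 1451)/2] = 485/1208.5 ≈ 0.4013.
%Δp = (44.26 − 73.51)/[(73.51 + 44.26)/2] = -29.25/58.885 ≈ -0.4967.
Arc elasticity E = %Δq/%Δp ≈ 0.4013/-0.4967 ≈ -0.808.
|E| < 1: demand is inelastic over this range.

-0.808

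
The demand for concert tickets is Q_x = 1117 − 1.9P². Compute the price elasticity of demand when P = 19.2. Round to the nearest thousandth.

At P = 19.2, Q_x = 416.584.
dQ_x/dP = −2·1.9·P = −72.96.
Point elasticity E = (dQ_x/dP)·(P/Q_x) = -72.96 × 19.2/416.584 ≈ -3.363.
|E| > 1, so demand is elastic at this price.

-3.363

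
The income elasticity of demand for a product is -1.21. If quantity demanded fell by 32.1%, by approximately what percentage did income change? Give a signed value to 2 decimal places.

26.53

%ΔQ ≈ E × %ΔI ⇒ %ΔI = %ΔQ / E = (-32.1%)/(-1.21) ≈ 26.53%.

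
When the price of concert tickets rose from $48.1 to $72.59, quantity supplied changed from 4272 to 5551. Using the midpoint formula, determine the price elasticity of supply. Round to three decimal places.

%ΔQ = (5551 − 4272)/[(4272 + 5551)/2] = 1279/4911.5 ≈ 0.2604.
%ΔP = (72.59 − 48.1)/[(48.1 + 72.59)/2] = 24.49/60.345 ≈ 0.4058.
Arc elasticity E = %ΔQ/%ΔP ≈ 0.2604/0.4058 ≈ 0.642.
|E| < 1: supply is inelastic over this range.

0.642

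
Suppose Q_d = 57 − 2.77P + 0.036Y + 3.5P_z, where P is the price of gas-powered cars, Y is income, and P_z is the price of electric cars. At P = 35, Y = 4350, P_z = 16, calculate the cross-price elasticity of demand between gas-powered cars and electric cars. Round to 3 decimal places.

Substituting, Q_d = 57 − 2.77(35) + 0.036(4350) + 3.5(16) = 57 − 96.95 + 156.6 + 56 = 172.65.
∂Q_d/∂P_z = +3.5, so E_xy = 3.5·(16/172.65) ≈ 0.324.
E_xy > 0: the goods are substitutes.

0.324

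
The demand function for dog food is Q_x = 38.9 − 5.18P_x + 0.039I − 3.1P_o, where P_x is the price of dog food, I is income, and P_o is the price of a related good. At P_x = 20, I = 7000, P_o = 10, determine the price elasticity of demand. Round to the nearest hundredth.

-0.58

Evaluating quantity at (P_x, I, P_o) gives Q_x = 38.9 − 5.18(20) + 0.039(7000) − 3.1(10) = 38.9 − 103.6 + 273 − 31 = 177.3.
∂Q_x/∂P_x = −5.18, so E_p = (−5.18)·(20/177.3) ≈ -0.58.
|E_p| < 1: demand is inelastic.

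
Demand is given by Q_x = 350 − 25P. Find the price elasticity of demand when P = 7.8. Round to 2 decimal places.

-1.26

At P = 7.8, Q_x = 155.
dQ_x/dP = −25.
Point elasticity E = (dQ_x/dP)·(P/Q_x) = -25 × 7.8/155 ≈ -1.26.
|E| > 1, so demand is elastic at this price.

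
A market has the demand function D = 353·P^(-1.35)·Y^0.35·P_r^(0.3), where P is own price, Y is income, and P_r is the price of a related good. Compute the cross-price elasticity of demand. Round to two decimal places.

0.30

For a Cobb–Douglas (constant-elasticity) form D = A·P_r^α·…, the elasticity with respect to P_r equals the exponent α at every point.
Here the exponent on P_r is 0.3, so the cross-price elasticity of demand is 0.30.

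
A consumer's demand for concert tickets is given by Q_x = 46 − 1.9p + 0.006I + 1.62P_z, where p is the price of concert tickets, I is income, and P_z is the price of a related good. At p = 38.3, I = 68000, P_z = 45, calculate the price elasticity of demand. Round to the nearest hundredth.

-0.16

First evaluate Q_x: 46 − 1.9(38.3) + 0.006(68000) + 1.62(45) = 46 − 72.77 + 408 + 72.9 = 454.13.
∂Q_x/∂p = −1.9, so E_p = (−1.9)·(38.3/454.13) ≈ -0.16.
|E_p| < 1: demand is inelastic.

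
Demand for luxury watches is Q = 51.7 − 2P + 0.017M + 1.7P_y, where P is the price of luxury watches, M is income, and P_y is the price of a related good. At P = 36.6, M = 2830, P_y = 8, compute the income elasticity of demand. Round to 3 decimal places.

First evaluate Q: 51.7 − 2(36.6) + 0.017(2830) + 1.7(8) = 51.7 − 73.2 + 48.11 + 13.6 = 40.21.
∂Q/∂M = +0.017, so E_I = 0.017·(2830/40.21) ≈ 1.196.
E_I > 1: normal good (luxury).

1.196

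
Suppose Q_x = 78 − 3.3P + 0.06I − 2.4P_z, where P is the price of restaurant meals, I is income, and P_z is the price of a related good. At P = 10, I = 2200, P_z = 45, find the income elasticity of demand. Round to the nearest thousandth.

First evaluate Q_x: 78 − 3.3(10) + 0.06(2200) − 2.4(45) = 78 − 33 + 132 − 108 = 69.
∂Q_x/∂I = +0.06, so E_I = 0.06·(2200/69) ≈ 1.913.
E_I > 1: normal good (luxury).

1.913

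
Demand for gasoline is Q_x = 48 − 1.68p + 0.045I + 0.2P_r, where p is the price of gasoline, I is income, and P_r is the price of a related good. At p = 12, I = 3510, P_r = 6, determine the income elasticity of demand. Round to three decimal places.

0.845

Q_x = 48 − 1.68(12) + 0.045(3510) + 0.2(6) = 48 − 20.16 + 157.95 + 1.2 = 186.99.
∂Q_x/∂I = +0.045, so E_I = 0.045·(3510/186.99) ≈ 0.845.
E_I ∈ (0,1): normal good (necessity).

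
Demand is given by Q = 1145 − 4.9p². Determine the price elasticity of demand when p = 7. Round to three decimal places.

At p = 7, Q = 904.9.
dQ/dp = −2·4.9·p = −68.6.
Point elasticity E = (dQ/dp)·(p/Q) = -68.6 × 7/904.9 ≈ -0.531.
|E| < 1, so demand is inelastic at this price.

-0.531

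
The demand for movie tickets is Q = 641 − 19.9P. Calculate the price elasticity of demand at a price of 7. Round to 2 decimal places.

-0.28

At P = 7, Q = 501.7.
dQ/dP = −19.9.
Point elasticity E = (dQ/dP)·(P/Q) = -19.9 × 7/501.7 ≈ -0.28.
|E| < 1, so demand is inelastic at this price.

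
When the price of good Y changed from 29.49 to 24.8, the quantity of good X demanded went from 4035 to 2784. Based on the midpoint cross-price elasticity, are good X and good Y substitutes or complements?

%ΔQ_x = (2784 − 4035)/[(4035+2784)/2] = -1251/3409.5 ≈ -0.3669.
%ΔP_y = (24.8 − 29.49)/[(29.49+24.8)/2] ≈ -0.1728.
E_xy = -0.3669/-0.1728 ≈ 2.124.
E_xy > 0, so the goods are substitutes.

substitutes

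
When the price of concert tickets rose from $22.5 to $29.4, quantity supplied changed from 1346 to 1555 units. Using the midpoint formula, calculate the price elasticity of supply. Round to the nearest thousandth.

0.542

%Δq = (1555 − 1346)/[(1346 + 1555)/2] = 209/1450.5 ≈ 0.1441.
%ΔP = (29.4 − 22.5)/[(22.5 + 29.4)/2] = 6.9/25.95 ≈ 0.2659.
Arc elasticity E = %Δq/%ΔP ≈ 0.1441/0.2659 ≈ 0.542.
|E| < 1: supply is inelastic over this range.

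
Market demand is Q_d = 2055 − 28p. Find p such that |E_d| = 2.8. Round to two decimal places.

54.08

Set −bp/(a − bp) = −2.8 ⇒ bp = 2.8(a − bp) ⇒ bp(1+2.8) = 2.8·a.
p = 2.8·2055/(28·3.8) ≈ 54.08.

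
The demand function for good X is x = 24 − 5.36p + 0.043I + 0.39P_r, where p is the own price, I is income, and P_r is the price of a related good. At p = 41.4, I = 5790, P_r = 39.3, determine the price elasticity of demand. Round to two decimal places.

First evaluate x: 24 − 5.36(41.4) + 0.043(5790) + 0.39(39.3) = 24 − 221.904 + 248.97 + 15.327 = 66.393.
∂x/∂p = −5.36, so E_p = (−5.36)·(41.4/66.393) ≈ -3.34.
|E_p| > 1: demand is elastic.

-3.34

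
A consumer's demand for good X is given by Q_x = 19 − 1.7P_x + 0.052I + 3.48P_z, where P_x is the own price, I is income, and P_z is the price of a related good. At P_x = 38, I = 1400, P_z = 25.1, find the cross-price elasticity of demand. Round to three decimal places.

Substituting, Q_x = 19 − 1.7(38) + 0.052(1400) + 3.48(25.1) = 19 − 64.6 + 72.8 + 87.348 = 114.548.
∂Q_x/∂P_z = +3.48, so E_xy = 3.48·(25.1/114.548) ≈ 0.763.
E_xy > 0: the goods are substitutes.

0.763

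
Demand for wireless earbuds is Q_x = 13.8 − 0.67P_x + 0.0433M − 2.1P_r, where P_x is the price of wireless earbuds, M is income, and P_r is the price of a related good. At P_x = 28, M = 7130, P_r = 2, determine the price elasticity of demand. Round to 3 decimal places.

Substituting, Q_x = 13.8 − 0.67(28) + 0.0433(7130) − 2.1(2) = 13.8 − 18.76 + 308.729 − 4.2 = 299.569.
∂Q_x/∂P_x = −0.67, so E_p = (−0.67)·(28/299.569) ≈ -0.063.
|E_p| < 1: demand is inelastic.

-0.063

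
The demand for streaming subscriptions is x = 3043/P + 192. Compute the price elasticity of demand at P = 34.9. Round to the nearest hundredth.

At P = 34.9, x = 279.192.
dx/dP = −3043/P² = −2.4983.
Point elasticity E = (dx/dP)·(P/x) = -2.4983 × 34.9/279.192 ≈ -0.31.
|E| < 1, so demand is inelastic at this price.

-0.31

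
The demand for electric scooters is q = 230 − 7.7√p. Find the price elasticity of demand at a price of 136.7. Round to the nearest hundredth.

-0.32

At p = 136.7, q = 139.9725.
dq/dp = −7.7/(2√p) = −7.7/(2·11.6919).
Point elasticity E = (dq/dp)·(p/q) = -0.3293 × 136.7/139.9725 ≈ -0.32.
|E| < 1, so demand is inelastic at this price.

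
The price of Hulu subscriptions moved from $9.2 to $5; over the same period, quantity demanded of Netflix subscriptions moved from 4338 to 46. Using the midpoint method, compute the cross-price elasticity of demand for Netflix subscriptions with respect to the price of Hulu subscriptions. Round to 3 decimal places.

3.310

%ΔQ_x = (46 − 4338)/[(4338+46)/2] = -4292/2192 ≈ -1.9580.
%ΔP_y = (5 − 9.2)/[(9.2+5)/2] ≈ -0.5915.
E_xy = -1.9580/-0.5915 ≈ 3.310.
E_xy > 0, so Netflix subscriptions and Hulu subscriptions are substitutes.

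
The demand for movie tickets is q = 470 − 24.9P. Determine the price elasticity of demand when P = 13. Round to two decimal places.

-2.21

At P = 13, q = 146.3.
dq/dP = −24.9.
Point elasticity E = (dq/dP)·(P/q) = -24.9 × 13/146.3 ≈ -2.21.
|E| > 1, so demand is elastic at this price.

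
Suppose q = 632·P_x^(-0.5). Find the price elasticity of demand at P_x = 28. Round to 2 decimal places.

For a Cobb–Douglas (constant-elasticity) form q = A·P_x^α·…, the elasticity with respect to P_x equals the exponent α at every point.
Here the exponent on P_x is -0.5, so the price elasticity of demand is -0.50.

-0.50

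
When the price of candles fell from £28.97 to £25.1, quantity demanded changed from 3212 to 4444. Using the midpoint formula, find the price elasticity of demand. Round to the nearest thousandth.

-2.248

%ΔQ = (4444 − 3212)/[(3212 + 4444)/2] = 1232/3828 ≈ 0.3218.
%Δp = (25.1 − 28.97)/[(28.97 + 25.1)/2] = -3.87/27.035 ≈ -0.1431.
Arc elasticity E = %ΔQ/%Δp ≈ 0.3218/-0.1431 ≈ -2.248.
|E| > 1: demand is elastic over this range.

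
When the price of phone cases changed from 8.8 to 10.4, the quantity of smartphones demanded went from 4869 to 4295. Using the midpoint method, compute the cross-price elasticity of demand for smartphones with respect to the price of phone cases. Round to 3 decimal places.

%ΔQ_x = (4295 − 4869)/[(4869+4295)/2] = -574/4582 ≈ -0.1253.
%ΔP_y = (10.4 − 8.8)/[(8.8+10.4)/2] ≈ 0.1667.
E_xy = -0.1253/0.1667 ≈ -0.752.
E_xy < 0, so smartphones and phone cases are complements.

-0.752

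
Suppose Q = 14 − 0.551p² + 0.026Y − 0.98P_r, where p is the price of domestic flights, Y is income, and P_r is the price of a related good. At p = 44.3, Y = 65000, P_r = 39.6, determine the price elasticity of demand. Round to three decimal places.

Evaluating quantity at (p, Y, P_r) gives Q = 14 − 0.551(44.3)² + 0.026(65000) − 0.98(39.6) = 14 − 1081.332 + 1690 − 38.808 = 583.86.
∂Q/∂p = −2·0.551·p = -48.8186, so E_p = -48.8186·(44.3/583.86) ≈ -3.704.
|E_p| > 1: demand is elastic.

-3.704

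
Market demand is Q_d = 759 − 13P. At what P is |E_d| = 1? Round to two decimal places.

29.19

For linear demand Q_d = a − bP, E = −bP/(a − bP). |E| = 1 ⇒ bP = a − bP ⇒ P = a/(2b).
P = 759/(2·13) ≈ 29.19.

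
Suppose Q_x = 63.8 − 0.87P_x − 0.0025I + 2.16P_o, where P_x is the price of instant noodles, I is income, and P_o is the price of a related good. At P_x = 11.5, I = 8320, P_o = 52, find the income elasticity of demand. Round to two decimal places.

-0.14

Q_x = 63.8 − 0.87(11.5) − 0.0025(8320) + 2.16(52) = 63.8 − 10.005 − 20.8 + 112.32 = 145.315.
∂Q_x/∂I = −0.0025, so E_I = -0.0025·(8320/145.315) ≈ -0.14.
E_I < 0: inferior good.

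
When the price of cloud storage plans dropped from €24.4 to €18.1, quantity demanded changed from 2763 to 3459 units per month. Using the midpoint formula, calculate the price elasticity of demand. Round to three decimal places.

%Δq = (3459 − 2763)/[(2763 + 3459)/2] = 696/3111 ≈ 0.2237.
%ΔP = (18.1 − 24.4)/[(24.4 + 18.1)/2] = -6.3/21.25 ≈ -0.2965.
Arc elasticity E = %Δq/%ΔP ≈ 0.2237/-0.2965 ≈ -0.755.
|E| < 1: demand is inelastic over this range.

-0.755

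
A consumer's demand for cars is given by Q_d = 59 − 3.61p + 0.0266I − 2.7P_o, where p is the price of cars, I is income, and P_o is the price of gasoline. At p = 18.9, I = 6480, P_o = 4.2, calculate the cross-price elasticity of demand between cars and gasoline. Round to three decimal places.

-0.075

Q_d = 59 − 3.61(18.9) + 0.0266(6480) − 2.7(4.2) = 59 − 68.229 + 172.368 − 11.34 = 151.799.
∂Q_d/∂P_o = −2.7, so E_xy = -2.7·(4.2/151.799) ≈ -0.075.
E_xy < 0: the goods are complements.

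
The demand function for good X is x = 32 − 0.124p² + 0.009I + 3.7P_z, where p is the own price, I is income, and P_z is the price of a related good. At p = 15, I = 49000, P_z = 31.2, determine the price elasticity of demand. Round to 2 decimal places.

-0.10

First evaluate x: 32 − 0.124(15)² + 0.009(49000) + 3.7(31.2) = 32 − 27.9 + 441 + 115.44 = 560.54.
∂x/∂p = −2·0.124·p = -3.72, so E_p = -3.72·(15/560.54) ≈ -0.10.
|E_p| < 1: demand is inelastic.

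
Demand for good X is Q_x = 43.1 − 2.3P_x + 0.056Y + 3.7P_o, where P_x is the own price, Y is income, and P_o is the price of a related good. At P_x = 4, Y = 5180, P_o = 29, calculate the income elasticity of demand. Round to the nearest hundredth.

0.67

Substituting, Q_x = 43.1 − 2.3(4) + 0.056(5180) + 3.7(29) = 43.1 − 9.2 + 290.08 + 107.3 = 431.28.
∂Q_x/∂Y = +0.056, so E_I = 0.056·(5180/431.28) ≈ 0.67.
E_I ∈ (0,1): normal good (necessity).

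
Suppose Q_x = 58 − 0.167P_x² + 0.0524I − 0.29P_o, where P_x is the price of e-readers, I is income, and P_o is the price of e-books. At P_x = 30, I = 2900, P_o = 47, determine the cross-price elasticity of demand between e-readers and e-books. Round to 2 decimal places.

Substituting, Q_x = 58 − 0.167(30)² + 0.0524(2900) − 0.29(47) = 58 − 150.3 + 151.96 − 13.63 = 46.03.
∂Q_x/∂P_o = −0.29, so E_xy = -0.29·(47/46.03) ≈ -0.30.
E_xy < 0: the goods are complements.

-0.30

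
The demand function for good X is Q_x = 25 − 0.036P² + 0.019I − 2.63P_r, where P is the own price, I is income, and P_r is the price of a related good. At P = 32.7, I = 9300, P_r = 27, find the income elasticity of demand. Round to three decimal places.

1.917

At the given point, Q_x = 25 − 0.036(32.7)² + 0.019(9300) − 2.63(27) = 25 − 38.4944 + 176.7 − 71.01 = 92.1956.
∂Q_x/∂I = +0.019, so E_I = 0.019·(9300/92.1956) ≈ 1.917.
E_I > 1: normal good (luxury).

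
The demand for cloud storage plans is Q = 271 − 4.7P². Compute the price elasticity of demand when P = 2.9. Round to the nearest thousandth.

-0.342

At P = 2.9, Q = 231.473.
dQ/dP = −2·4.7·P = −27.26.
Point elasticity E = (dQ/dP)·(P/Q) = -27.26 × 2.9/231.473 ≈ -0.342.
|E| < 1, so demand is inelastic at this price.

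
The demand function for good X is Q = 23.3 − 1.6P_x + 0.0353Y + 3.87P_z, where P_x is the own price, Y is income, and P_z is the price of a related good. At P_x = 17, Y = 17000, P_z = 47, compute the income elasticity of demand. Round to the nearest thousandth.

0.771

Evaluating quantity at (P_x, Y, P_z) gives Q = 23.3 − 1.6(17) + 0.0353(17000) + 3.87(47) = 23.3 − 27.2 + 600.1 + 181.89 = 778.09.
∂Q/∂Y = +0.0353, so E_I = 0.0353·(17000/778.09) ≈ 0.771.
E_I ∈ (0,1): normal good (necessity).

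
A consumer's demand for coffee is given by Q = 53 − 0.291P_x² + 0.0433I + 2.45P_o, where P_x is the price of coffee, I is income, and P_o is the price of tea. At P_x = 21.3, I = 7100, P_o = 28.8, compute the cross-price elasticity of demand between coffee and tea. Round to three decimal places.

0.236

Q = 53 − 0.291(21.3)² + 0.0433(7100) + 2.45(28.8) = 53 − 132.0238 + 307.43 + 70.56 = 298.9662.
∂Q/∂P_o = +2.45, so E_xy = 2.45·(28.8/298.9662) ≈ 0.236.
E_xy > 0: the goods are substitutes.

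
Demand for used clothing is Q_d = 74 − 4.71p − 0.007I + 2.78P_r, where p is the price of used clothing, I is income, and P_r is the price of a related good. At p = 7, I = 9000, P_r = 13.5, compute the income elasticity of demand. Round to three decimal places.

Substituting, Q_d = 74 − 4.71(7) − 0.007(9000) + 2.78(13.5) = 74 − 32.97 − 63 + 37.53 = 15.56.
∂Q_d/∂I = −0.007, so E_I = -0.007·(9000/15.56) ≈ -4.049.
E_I < 0: inferior good.

-4.049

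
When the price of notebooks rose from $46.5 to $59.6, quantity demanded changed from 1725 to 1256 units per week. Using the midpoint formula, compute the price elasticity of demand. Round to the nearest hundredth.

-1.27

%Δq = (1256 − 1725)/[(1725 + 1256)/2] = -469/1490.5 ≈ -0.3147.
%Δp = (59.6 − 46.5)/[(46.5 + 59.6)/2] = 13.1/53.05 ≈ 0.2469.
Arc elasticity E = %Δq/%Δp ≈ -0.3147/0.2469 ≈ -1.27.
|E| > 1: demand is elastic over this range.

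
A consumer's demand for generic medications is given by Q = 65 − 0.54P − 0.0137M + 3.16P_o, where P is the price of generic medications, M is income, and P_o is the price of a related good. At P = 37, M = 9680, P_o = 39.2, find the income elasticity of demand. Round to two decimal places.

First evaluate Q: 65 − 0.54(37) − 0.0137(9680) + 3.16(39.2) = 65 − 19.98 − 132.616 + 123.872 = 36.276.
∂Q/∂M = −0.0137, so E_I = -0.0137·(9680/36.276) ≈ -3.66.
E_I < 0: inferior good.

-3.66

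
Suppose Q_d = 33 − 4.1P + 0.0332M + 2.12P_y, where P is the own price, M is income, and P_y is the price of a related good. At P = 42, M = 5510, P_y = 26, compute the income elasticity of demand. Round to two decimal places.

First evaluate Q_d: 33 − 4.1(42) + 0.0332(5510) + 2.12(26) = 33 − 172.2 + 182.932 + 55.12 = 98.852.
∂Q_d/∂M = +0.0332, so E_I = 0.0332·(5510/98.852) ≈ 1.85.
E_I > 1: normal good (luxury).

1.85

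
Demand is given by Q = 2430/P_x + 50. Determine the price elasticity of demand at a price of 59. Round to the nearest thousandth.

-0.452

At P_x = 59, Q = 91.1864.
dQ/dP_x = −2430/P_x² = −0.6981.
Point elasticity E = (dQ/dP_x)·(P_x/Q) = -0.6981 × 59/91.1864 ≈ -0.452.
|E| < 1, so demand is inelastic at this price.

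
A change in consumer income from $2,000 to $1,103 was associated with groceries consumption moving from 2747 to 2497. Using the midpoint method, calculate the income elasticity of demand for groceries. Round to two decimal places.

0.16

%ΔQ = (2497 − 2747)/[(2747+2497)/2] = -250/2622 ≈ -0.0953.
%ΔM = (1,103 − 2,000)/[(2,000+1,103)/2] = -897/1551.5 ≈ -0.5782.
E_I = %ΔQ/%ΔM ≈ 0.16.
E_I ∈ (0,1): normal good (necessity).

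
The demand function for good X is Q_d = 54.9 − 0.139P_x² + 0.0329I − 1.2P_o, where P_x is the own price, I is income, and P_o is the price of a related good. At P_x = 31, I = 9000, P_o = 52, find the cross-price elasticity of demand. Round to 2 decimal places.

-0.40

Evaluating quantity at (P_x, I, P_o) gives Q_d = 54.9 − 0.139(31)² + 0.0329(9000) − 1.2(52) = 54.9 − 133.579 + 296.1 − 62.4 = 155.021.
∂Q_d/∂P_o = −1.2, so E_xy = -1.2·(52/155.021) ≈ -0.40.
E_xy < 0: the goods are complements.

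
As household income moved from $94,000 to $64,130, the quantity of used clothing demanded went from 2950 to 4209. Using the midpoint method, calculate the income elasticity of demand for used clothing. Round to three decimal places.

-0.931

%ΔQ = (4209 − 2950)/[(2950+4209)/2] = 1259/3579.5 ≈ 0.3517.
%ΔI = (64,130 − 94,000)/[(94,000+64,130)/2] = -29870/79065 ≈ -0.3778.
E_I = %ΔQ/%ΔI ≈ -0.931.
E_I < 0: inferior good.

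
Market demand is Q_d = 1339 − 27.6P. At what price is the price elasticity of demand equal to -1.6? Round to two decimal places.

Set −bP/(a − bP) = −1.6 ⇒ bP = 1.6(a − bP) ⇒ bP(1+1.6) = 1.6·a.
P = 1.6·1339/(27.6·2.6) ≈ 29.86.

29.86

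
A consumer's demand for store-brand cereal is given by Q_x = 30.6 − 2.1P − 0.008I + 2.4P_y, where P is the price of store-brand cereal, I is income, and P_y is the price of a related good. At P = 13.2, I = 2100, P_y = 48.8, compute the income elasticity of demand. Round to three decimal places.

First evaluate Q_x: 30.6 − 2.1(13.2) − 0.008(2100) + 2.4(48.8) = 30.6 − 27.72 − 16.8 + 117.12 = 103.2.
∂Q_x/∂I = −0.008, so E_I = -0.008·(2100/103.2) ≈ -0.163.
E_I < 0: inferior good.

-0.163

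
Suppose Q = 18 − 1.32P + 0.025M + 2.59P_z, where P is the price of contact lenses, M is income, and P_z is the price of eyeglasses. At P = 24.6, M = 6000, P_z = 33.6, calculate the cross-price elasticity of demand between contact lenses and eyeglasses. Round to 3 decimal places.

0.391

Q = 18 − 1.32(24.6) + 0.025(6000) + 2.59(33.6) = 18 − 32.472 + 150 + 87.024 = 222.552.
∂Q/∂P_z = +2.59, so E_xy = 2.59·(33.6/222.552) ≈ 0.391.
E_xy > 0: the goods are substitutes.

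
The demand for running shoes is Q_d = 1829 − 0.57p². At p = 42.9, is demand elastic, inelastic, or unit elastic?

At p = 42.9, Q_d = 779.9663.
dQ_d/dp = −2·0.57·p = −48.906.
Point elasticity E = (dQ_d/dp)·(p/Q_d) = -48.906 × 42.9/779.9663 ≈ -2.690.
|E| ≈ 2.690 > 1, so demand is elastic.

elastic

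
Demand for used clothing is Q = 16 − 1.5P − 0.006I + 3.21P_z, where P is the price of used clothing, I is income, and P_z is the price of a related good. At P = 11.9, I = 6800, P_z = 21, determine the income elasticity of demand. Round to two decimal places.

Q = 16 − 1.5(11.9) − 0.006(6800) + 3.21(21) = 16 − 17.85 − 40.8 + 67.41 = 24.76.
∂Q/∂I = −0.006, so E_I = -0.006·(6800/24.76) ≈ -1.65.
E_I < 0: inferior good.

-1.65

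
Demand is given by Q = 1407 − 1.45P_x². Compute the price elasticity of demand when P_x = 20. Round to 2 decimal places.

-1.40

At P_x = 20, Q = 827.
dQ/dP_x = −2·1.45·P_x = −58.
Point elasticity E = (dQ/dP_x)·(P_x/Q) = -58 × 20/827 ≈ -1.40.
|E| > 1, so demand is elastic at this price.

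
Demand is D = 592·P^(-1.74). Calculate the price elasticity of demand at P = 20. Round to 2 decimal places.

For a Cobb–Douglas (constant-elasticity) form D = A·P^α·…, the elasticity with respect to P equals the exponent α at every point.
Here the exponent on P is -1.74, so the price elasticity of demand is -1.74.

-1.74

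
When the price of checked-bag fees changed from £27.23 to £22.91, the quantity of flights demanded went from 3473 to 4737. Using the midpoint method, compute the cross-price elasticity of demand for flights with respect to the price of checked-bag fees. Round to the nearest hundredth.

-1.79

%ΔQ_x = (4737 − 3473)/[(3473+4737)/2] = 1264/4105 ≈ 0.3079.
%ΔP_y = (22.91 − 27.23)/[(27.23+22.91)/2] ≈ -0.1723.
E_xy = 0.3079/-0.1723 ≈ -1.79.
E_xy < 0, so flights and checked-bag fees are complements.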